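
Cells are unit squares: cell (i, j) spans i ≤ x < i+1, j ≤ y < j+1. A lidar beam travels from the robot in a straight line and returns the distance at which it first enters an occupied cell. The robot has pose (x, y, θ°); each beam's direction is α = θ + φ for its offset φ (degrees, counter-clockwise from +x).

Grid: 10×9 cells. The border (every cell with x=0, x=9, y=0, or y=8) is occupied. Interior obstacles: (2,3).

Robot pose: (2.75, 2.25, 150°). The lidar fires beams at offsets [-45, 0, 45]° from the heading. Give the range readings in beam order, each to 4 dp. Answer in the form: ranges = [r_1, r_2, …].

ranges = [0.7765, 2.0207, 1.8117]

beam 1: φ=-45°, α=105°
  cosα=-0.2588 sinα=0.9659 | (2,2) | tMaxX 2.8978 tMaxY 0.7765 | tΔX 3.8637 tΔY 1.0353
    t=0.7765 [y] (2,3) — stop
  → r_1 = 0.7765
beam 2: φ=0°, α=150°
  cosα=-0.8660 sinα=0.5000 | (2,2) | tMaxX 0.8660 tMaxY 1.5000 | tΔX 1.1547 tΔY 2.0000
    t=0.8660 [x] (1,2)
    t=1.5000 [y] (1,3)
    t=2.0207 [x] (0,3) — stop
  → r_2 = 2.0207
beam 3: φ=45°, α=195°
  cosα=-0.9659 sinα=-0.2588 | (2,2) | tMaxX 0.7765 tMaxY 0.9659 | tΔX 1.0353 tΔY 3.8637
    t=0.7765 [x] (1,2)
    t=0.9659 [y] (1,1)
    t=1.8117 [x] (0,1) — stop
  → r_3 = 1.8117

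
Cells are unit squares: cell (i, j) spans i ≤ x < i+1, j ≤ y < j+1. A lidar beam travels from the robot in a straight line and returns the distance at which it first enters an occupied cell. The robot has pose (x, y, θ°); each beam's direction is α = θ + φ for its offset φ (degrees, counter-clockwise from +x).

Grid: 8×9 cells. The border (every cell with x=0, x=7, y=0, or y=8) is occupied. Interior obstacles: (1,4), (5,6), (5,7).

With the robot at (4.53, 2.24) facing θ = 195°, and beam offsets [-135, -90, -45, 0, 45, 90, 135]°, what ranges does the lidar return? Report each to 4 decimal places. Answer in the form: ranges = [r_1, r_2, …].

beam 1: φ=-135°, α=60°
  direction (0.5000, 0.8660); cell (4,2); t to first gridline: x 0.9400, y 0.8776 (then +2.0000 / +1.1547)
    (4,3) via y @ 0.8776
    (5,3) via x @ 0.9400
    (5,4) via y @ 2.0323
    (6,4) via x @ 2.9400
    (6,5) via y @ 3.1870
    (6,6) via y @ 4.3417
    (7,6) via x @ 4.9400  # hit
  → r_1 = 4.9400
beam 2: φ=-90°, α=105°
  direction (-0.2588, 0.9659); cell (4,2); t to first gridline: x 2.0478, y 0.7868 (then +3.8637 / +1.0353)
    (4,3) via y @ 0.7868
    (4,4) via y @ 1.8221
    (3,4) via x @ 2.0478
    (3,5) via y @ 2.8574
    (3,6) via y @ 3.8926
    (3,7) via y @ 4.9279
    (2,7) via x @ 5.9115
    (2,8) via y @ 5.9632  # hit
  → r_2 = 5.9632
beam 3: φ=-45°, α=150°
  direction (-0.8660, 0.5000); cell (4,2); t to first gridline: x 0.6120, y 1.5200 (then +1.1547 / +2.0000)
    (3,2) via x @ 0.6120
    (3,3) via y @ 1.5200
    (2,3) via x @ 1.7667
    (1,3) via x @ 2.9214
    (1,4) via y @ 3.5200  # hit
  → r_3 = 3.5200
beam 4: φ=0°, α=195°
  direction (-0.9659, -0.2588); cell (4,2); t to first gridline: x 0.5487, y 0.9273 (then +1.0353 / +3.8637)
    (3,2) via x @ 0.5487
    (3,1) via y @ 0.9273
    (2,1) via x @ 1.5840
    (1,1) via x @ 2.6192
    (0,1) via x @ 3.6545  # hit
  → r_4 = 3.6545
beam 5: φ=45°, α=240°
  direction (-0.5000, -0.8660); cell (4,2); t to first gridline: x 1.0600, y 0.2771 (then +2.0000 / +1.1547)
    (4,1) via y @ 0.2771
    (3,1) via x @ 1.0600
    (3,0) via y @ 1.4318  # hit
  → r_5 = 1.4318
beam 6: φ=90°, α=285°
  direction (0.2588, -0.9659); cell (4,2); t to first gridline: x 1.8159, y 0.2485 (then +3.8637 / +1.0353)
    (4,1) via y @ 0.2485
    (4,0) via y @ 1.2837  # hit
  → r_6 = 1.2837
beam 7: φ=135°, α=330°
  direction (0.8660, -0.5000); cell (4,2); t to first gridline: x 0.5427, y 0.4800 (then +1.1547 / +2.0000)
    (4,1) via y @ 0.4800
    (5,1) via x @ 0.5427
    (6,1) via x @ 1.6974
    (6,0) via y @ 2.4800  # hit
  → r_7 = 2.4800

ranges = [4.9400, 5.9632, 3.5200, 3.6545, 1.4318, 1.2837, 2.4800]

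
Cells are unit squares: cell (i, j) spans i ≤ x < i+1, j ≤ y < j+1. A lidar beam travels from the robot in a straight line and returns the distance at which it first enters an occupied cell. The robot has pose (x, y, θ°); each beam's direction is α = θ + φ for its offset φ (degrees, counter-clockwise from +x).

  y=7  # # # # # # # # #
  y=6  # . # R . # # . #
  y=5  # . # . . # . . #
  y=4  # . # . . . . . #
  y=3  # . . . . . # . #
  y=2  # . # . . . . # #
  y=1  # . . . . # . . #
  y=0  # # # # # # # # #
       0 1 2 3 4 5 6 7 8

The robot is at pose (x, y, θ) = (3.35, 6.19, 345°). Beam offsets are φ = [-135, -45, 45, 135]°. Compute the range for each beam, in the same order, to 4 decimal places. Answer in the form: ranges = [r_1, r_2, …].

beam 1: φ=-135°, α=210°
  cosα=-0.8660 sinα=-0.5000 | (3,6) | tMaxX 0.4041 tMaxY 0.3800 | tΔX 1.1547 tΔY 2.0000
    t=0.3800 [y] (3,5)
    t=0.4041 [x] (2,5) — stop
  → r_1 = 0.4041
beam 2: φ=-45°, α=300°
  cosα=0.5000 sinα=-0.8660 | (3,6) | tMaxX 1.3000 tMaxY 0.2194 | tΔX 2.0000 tΔY 1.1547
    t=0.2194 [y] (3,5)
    t=1.3000 [x] (4,5)
    t=1.3741 [y] (4,4)
    t=2.5288 [y] (4,3)
    t=3.3000 [x] (5,3)
    t=3.6835 [y] (5,2)
    t=4.8382 [y] (5,1) — stop
  → r_2 = 4.8382
beam 3: φ=45°, α=30°
  cosα=0.8660 sinα=0.5000 | (3,6) | tMaxX 0.7506 tMaxY 1.6200 | tΔX 1.1547 tΔY 2.0000
    t=0.7506 [x] (4,6)
    t=1.6200 [y] (4,7) — stop
  → r_3 = 1.6200
beam 4: φ=135°, α=120°
  cosα=-0.5000 sinα=0.8660 | (3,6) | tMaxX 0.7000 tMaxY 0.9353 | tΔX 2.0000 tΔY 1.1547
    t=0.7000 [x] (2,6) — stop
  → r_4 = 0.7000

ranges = [0.4041, 4.8382, 1.6200, 0.7000]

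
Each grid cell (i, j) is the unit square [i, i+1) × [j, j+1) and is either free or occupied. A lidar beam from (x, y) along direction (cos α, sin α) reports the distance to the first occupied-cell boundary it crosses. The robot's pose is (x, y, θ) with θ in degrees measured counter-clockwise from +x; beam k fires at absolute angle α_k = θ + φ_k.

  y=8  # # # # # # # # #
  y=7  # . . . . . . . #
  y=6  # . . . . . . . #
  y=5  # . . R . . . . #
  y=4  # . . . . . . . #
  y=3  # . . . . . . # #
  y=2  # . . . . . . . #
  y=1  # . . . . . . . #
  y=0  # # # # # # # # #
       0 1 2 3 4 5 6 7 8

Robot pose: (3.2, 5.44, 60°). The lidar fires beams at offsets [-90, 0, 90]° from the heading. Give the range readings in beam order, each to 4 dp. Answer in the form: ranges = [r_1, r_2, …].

beam 1: φ=-90°, α=330°
  direction (0.8660, -0.5000); cell (3,5); t to first gridline: x 0.9238, y 0.8800 (then +1.1547 / +2.0000)
    (3,4) via y @ 0.8800
    (4,4) via x @ 0.9238
    (5,4) via x @ 2.0785
    (5,3) via y @ 2.8800
    (6,3) via x @ 3.2332
    (7,3) via x @ 4.3879  # hit
  → r_1 = 4.3879
beam 2: φ=0°, α=60°
  direction (0.5000, 0.8660); cell (3,5); t to first gridline: x 1.6000, y 0.6466 (then +2.0000 / +1.1547)
    (3,6) via y @ 0.6466
    (4,6) via x @ 1.6000
    (4,7) via y @ 1.8013
    (4,8) via y @ 2.9560  # hit
  → r_2 = 2.9560
beam 3: φ=90°, α=150°
  direction (-0.8660, 0.5000); cell (3,5); t to first gridline: x 0.2309, y 1.1200 (then +1.1547 / +2.0000)
    (2,5) via x @ 0.2309
    (2,6) via y @ 1.1200
    (1,6) via x @ 1.3856
    (0,6) via x @ 2.5403  # hit
  → r_3 = 2.5403

ranges = [4.3879, 2.9560, 2.5403]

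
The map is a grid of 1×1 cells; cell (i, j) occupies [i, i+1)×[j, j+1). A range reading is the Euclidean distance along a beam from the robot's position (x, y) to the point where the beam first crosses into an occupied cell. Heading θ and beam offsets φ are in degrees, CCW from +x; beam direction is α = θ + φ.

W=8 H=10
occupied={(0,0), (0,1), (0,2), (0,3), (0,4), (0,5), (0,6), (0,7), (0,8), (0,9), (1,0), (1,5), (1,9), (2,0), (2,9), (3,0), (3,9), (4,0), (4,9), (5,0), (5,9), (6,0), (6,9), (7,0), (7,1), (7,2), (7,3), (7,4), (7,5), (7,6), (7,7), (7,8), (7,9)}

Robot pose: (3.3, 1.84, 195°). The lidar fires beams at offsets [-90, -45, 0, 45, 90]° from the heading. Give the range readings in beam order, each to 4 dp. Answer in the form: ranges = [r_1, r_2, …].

beam 1: φ=-90°, α=105°
  direction (-0.2588, 0.9659); cell (3,1); t to first gridline: x 1.1591, y 0.1656 (then +3.8637 / +1.0353)
    (3,2) via y @ 0.1656
    (2,2) via x @ 1.1591
    (2,3) via y @ 1.2009
    (2,4) via y @ 2.2362
    (2,5) via y @ 3.2715
    (2,6) via y @ 4.3067
    (1,6) via x @ 5.0228
    (1,7) via y @ 5.3420
    (1,8) via y @ 6.3773
    (1,9) via y @ 7.4126  # hit
  → r_1 = 7.4126
beam 2: φ=-45°, α=150°
  direction (-0.8660, 0.5000); cell (3,1); t to first gridline: x 0.3464, y 0.3200 (then +1.1547 / +2.0000)
    (3,2) via y @ 0.3200
    (2,2) via x @ 0.3464
    (1,2) via x @ 1.5011
    (1,3) via y @ 2.3200
    (0,3) via x @ 2.6558  # hit
  → r_2 = 2.6558
beam 3: φ=0°, α=195°
  direction (-0.9659, -0.2588); cell (3,1); t to first gridline: x 0.3106, y 3.2455 (then +1.0353 / +3.8637)
    (2,1) via x @ 0.3106
    (1,1) via x @ 1.3459
    (0,1) via x @ 2.3811  # hit
  → r_3 = 2.3811
beam 4: φ=45°, α=240°
  direction (-0.5000, -0.8660); cell (3,1); t to first gridline: x 0.6000, y 0.9699 (then +2.0000 / +1.1547)
    (2,1) via x @ 0.6000
    (2,0) via y @ 0.9699  # hit
  → r_4 = 0.9699
beam 5: φ=90°, α=285°
  direction (0.2588, -0.9659); cell (3,1); t to first gridline: x 2.7046, y 0.8696 (then +3.8637 / +1.0353)
    (3,0) via y @ 0.8696  # hit
  → r_5 = 0.8696

ranges = [7.4126, 2.6558, 2.3811, 0.9699, 0.8696]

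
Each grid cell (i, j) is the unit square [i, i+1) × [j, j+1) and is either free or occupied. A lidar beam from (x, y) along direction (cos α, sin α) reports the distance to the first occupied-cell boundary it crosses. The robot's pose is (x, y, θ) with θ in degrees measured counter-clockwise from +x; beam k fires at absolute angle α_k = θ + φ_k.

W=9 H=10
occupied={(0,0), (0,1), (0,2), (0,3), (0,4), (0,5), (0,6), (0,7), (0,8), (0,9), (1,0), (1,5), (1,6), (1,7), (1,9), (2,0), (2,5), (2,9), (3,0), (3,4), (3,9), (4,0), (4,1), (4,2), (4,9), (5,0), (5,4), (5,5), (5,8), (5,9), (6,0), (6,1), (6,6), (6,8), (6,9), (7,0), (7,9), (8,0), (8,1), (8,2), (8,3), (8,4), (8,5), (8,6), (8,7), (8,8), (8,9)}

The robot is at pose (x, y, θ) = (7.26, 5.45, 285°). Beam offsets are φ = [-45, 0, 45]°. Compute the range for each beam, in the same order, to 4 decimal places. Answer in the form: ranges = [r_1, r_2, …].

beam 1: φ=-45°, α=240°
  cosα=-0.5000 sinα=-0.8660 | (7,5) | tMaxX 0.5200 tMaxY 0.5196 | tΔX 2.0000 tΔY 1.1547
    t=0.5196 [y] (7,4)
    t=0.5200 [x] (6,4)
    t=1.6743 [y] (6,3)
    t=2.5200 [x] (5,3)
    t=2.8290 [y] (5,2)
    t=3.9837 [y] (5,1)
    t=4.5200 [x] (4,1) — stop
  → r_1 = 4.5200
beam 2: φ=0°, α=285°
  cosα=0.2588 sinα=-0.9659 | (7,5) | tMaxX 2.8591 tMaxY 0.4659 | tΔX 3.8637 tΔY 1.0353
    t=0.4659 [y] (7,4)
    t=1.5012 [y] (7,3)
    t=2.5364 [y] (7,2)
    t=2.8591 [x] (8,2) — stop
  → r_2 = 2.8591
beam 3: φ=45°, α=330°
  cosα=0.8660 sinα=-0.5000 | (7,5) | tMaxX 0.8545 tMaxY 0.9000 | tΔX 1.1547 tΔY 2.0000
    t=0.8545 [x] (8,5) — stop
  → r_3 = 0.8545

ranges = [4.5200, 2.8591, 0.8545]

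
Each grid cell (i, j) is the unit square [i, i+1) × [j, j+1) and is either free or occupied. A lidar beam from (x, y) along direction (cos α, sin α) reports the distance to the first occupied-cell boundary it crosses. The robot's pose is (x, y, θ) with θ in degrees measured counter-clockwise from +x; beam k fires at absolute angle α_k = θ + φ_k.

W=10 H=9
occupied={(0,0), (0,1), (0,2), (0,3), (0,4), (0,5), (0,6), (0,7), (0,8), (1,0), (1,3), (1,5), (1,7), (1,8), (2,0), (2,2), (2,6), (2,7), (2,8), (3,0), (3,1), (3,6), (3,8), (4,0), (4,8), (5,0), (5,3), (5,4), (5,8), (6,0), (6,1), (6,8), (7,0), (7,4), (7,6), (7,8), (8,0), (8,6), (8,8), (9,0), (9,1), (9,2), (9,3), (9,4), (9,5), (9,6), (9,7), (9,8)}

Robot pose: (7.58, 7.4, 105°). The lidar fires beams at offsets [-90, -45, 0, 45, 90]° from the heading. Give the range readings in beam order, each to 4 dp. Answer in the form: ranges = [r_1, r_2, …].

beam 1: φ=-90°, α=15°
  dir = (cos 15°, sin 15°) = (0.9659, 0.2588); from cell (7,7)
  next x-line at t=0.4348, next y-line at t=2.3182; Δt_x=1.0353, Δt_y=3.8637
    x: enter (8,7) at t=0.4348
    x: enter (9,7) at t=1.4701 ← occupied
  → r_1 = 1.4701
beam 2: φ=-45°, α=60°
  dir = (cos 60°, sin 60°) = (0.5000, 0.8660); from cell (7,7)
  next x-line at t=0.8400, next y-line at t=0.6928; Δt_x=2.0000, Δt_y=1.1547
    y: enter (7,8) at t=0.6928 ← occupied
  → r_2 = 0.6928
beam 3: φ=0°, α=105°
  dir = (cos 105°, sin 105°) = (-0.2588, 0.9659); from cell (7,7)
  next x-line at t=2.2409, next y-line at t=0.6212; Δt_x=3.8637, Δt_y=1.0353
    y: enter (7,8) at t=0.6212 ← occupied
  → r_3 = 0.6212
beam 4: φ=45°, α=150°
  dir = (cos 150°, sin 150°) = (-0.8660, 0.5000); from cell (7,7)
  next x-line at t=0.6697, next y-line at t=1.2000; Δt_x=1.1547, Δt_y=2.0000
    x: enter (6,7) at t=0.6697
    y: enter (6,8) at t=1.2000 ← occupied
  → r_4 = 1.2000
beam 5: φ=90°, α=195°
  dir = (cos 195°, sin 195°) = (-0.9659, -0.2588); from cell (7,7)
  next x-line at t=0.6005, next y-line at t=1.5455; Δt_x=1.0353, Δt_y=3.8637
    x: enter (6,7) at t=0.6005
    y: enter (6,6) at t=1.5455
    x: enter (5,6) at t=1.6357
    x: enter (4,6) at t=2.6710
    x: enter (3,6) at t=3.7063 ← occupied
  → r_5 = 3.7063

ranges = [1.4701, 0.6928, 0.6212, 1.2000, 3.7063]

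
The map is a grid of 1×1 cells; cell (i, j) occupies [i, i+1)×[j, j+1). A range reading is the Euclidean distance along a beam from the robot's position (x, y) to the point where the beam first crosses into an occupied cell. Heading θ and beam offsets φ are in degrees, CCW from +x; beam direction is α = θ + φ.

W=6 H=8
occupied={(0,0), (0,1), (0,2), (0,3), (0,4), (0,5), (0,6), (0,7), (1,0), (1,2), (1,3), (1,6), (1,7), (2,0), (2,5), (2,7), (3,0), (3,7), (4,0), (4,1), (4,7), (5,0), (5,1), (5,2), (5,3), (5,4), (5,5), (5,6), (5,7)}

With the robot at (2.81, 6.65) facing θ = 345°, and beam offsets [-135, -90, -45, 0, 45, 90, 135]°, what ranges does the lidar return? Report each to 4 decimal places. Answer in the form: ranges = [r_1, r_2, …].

ranges = [0.9353, 0.6729, 4.3800, 2.2673, 0.7000, 0.3623, 0.4041]

beam 1: φ=-135°, α=210°
  cosα=-0.8660 sinα=-0.5000 | (2,6) | tMaxX 0.9353 tMaxY 1.3000 | tΔX 1.1547 tΔY 2.0000
    t=0.9353 [x] (1,6) — stop
  → r_1 = 0.9353
beam 2: φ=-90°, α=255°
  cosα=-0.2588 sinα=-0.9659 | (2,6) | tMaxX 3.1296 tMaxY 0.6729 | tΔX 3.8637 tΔY 1.0353
    t=0.6729 [y] (2,5) — stop
  → r_2 = 0.6729
beam 3: φ=-45°, α=300°
  cosα=0.5000 sinα=-0.8660 | (2,6) | tMaxX 0.3800 tMaxY 0.7506 | tΔX 2.0000 tΔY 1.1547
    t=0.3800 [x] (3,6)
    t=0.7506 [y] (3,5)
    t=1.9053 [y] (3,4)
    t=2.3800 [x] (4,4)
    t=3.0600 [y] (4,3)
    t=4.2147 [y] (4,2)
    t=4.3800 [x] (5,2) — stop
  → r_3 = 4.3800
beam 4: φ=0°, α=345°
  cosα=0.9659 sinα=-0.2588 | (2,6) | tMaxX 0.1967 tMaxY 2.5114 | tΔX 1.0353 tΔY 3.8637
    t=0.1967 [x] (3,6)
    t=1.2320 [x] (4,6)
    t=2.2673 [x] (5,6) — stop
  → r_4 = 2.2673
beam 5: φ=45°, α=30°
  cosα=0.8660 sinα=0.5000 | (2,6) | tMaxX 0.2194 tMaxY 0.7000 | tΔX 1.1547 tΔY 2.0000
    t=0.2194 [x] (3,6)
    t=0.7000 [y] (3,7) — stop
  → r_5 = 0.7000
beam 6: φ=90°, α=75°
  cosα=0.2588 sinα=0.9659 | (2,6) | tMaxX 0.7341 tMaxY 0.3623 | tΔX 3.8637 tΔY 1.0353
    t=0.3623 [y] (2,7) — stop
  → r_6 = 0.3623
beam 7: φ=135°, α=120°
  cosα=-0.5000 sinα=0.8660 | (2,6) | tMaxX 1.6200 tMaxY 0.4041 | tΔX 2.0000 tΔY 1.1547
    t=0.4041 [y] (2,7) — stop
  → r_7 = 0.4041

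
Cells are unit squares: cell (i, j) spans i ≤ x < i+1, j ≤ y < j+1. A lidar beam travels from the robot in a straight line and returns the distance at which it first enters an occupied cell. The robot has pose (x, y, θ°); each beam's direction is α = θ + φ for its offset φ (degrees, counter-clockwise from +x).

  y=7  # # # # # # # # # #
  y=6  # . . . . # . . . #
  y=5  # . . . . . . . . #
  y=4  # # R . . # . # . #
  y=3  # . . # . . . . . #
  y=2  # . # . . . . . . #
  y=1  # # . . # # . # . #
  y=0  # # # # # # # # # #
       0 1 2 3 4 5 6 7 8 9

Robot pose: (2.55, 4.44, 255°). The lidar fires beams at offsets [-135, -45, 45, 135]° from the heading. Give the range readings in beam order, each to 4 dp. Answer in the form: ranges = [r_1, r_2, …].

ranges = [2.9560, 0.6351, 0.9000, 3.1200]

beam 1: φ=-135°, α=120°
  cosα=-0.5000 sinα=0.8660 | (2,4) | tMaxX 1.1000 tMaxY 0.6466 | tΔX 2.0000 tΔY 1.1547
    t=0.6466 [y] (2,5)
    t=1.1000 [x] (1,5)
    t=1.8013 [y] (1,6)
    t=2.9560 [y] (1,7) — stop
  → r_1 = 2.9560
beam 2: φ=-45°, α=210°
  cosα=-0.8660 sinα=-0.5000 | (2,4) | tMaxX 0.6351 tMaxY 0.8800 | tΔX 1.1547 tΔY 2.0000
    t=0.6351 [x] (1,4) — stop
  → r_2 = 0.6351
beam 3: φ=45°, α=300°
  cosα=0.5000 sinα=-0.8660 | (2,4) | tMaxX 0.9000 tMaxY 0.5081 | tΔX 2.0000 tΔY 1.1547
    t=0.5081 [y] (2,3)
    t=0.9000 [x] (3,3) — stop
  → r_3 = 0.9000
beam 4: φ=135°, α=30°
  cosα=0.8660 sinα=0.5000 | (2,4) | tMaxX 0.5196 tMaxY 1.1200 | tΔX 1.1547 tΔY 2.0000
    t=0.5196 [x] (3,4)
    t=1.1200 [y] (3,5)
    t=1.6743 [x] (4,5)
    t=2.8290 [x] (5,5)
    t=3.1200 [y] (5,6) — stop
  → r_4 = 3.1200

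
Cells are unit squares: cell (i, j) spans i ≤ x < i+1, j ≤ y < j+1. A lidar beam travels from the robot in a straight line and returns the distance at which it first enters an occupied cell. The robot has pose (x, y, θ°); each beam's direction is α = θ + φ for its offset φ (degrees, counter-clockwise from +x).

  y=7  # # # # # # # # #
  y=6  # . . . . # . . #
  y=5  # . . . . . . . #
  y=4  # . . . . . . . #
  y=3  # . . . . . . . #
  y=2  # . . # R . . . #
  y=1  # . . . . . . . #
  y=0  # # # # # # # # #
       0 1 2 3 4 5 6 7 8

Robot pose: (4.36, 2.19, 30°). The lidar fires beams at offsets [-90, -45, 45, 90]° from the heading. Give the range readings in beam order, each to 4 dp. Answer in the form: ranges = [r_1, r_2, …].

beam 1: φ=-90°, α=300°
  d=(0.5000,-0.8660)  start (4,2)  tX=1.2800 tY=0.2194  stride 1/|dx|=2.0000 1/|dy|=1.1547
    cross y-line → (4,1), t=0.2194
    cross x-line → (5,1), t=1.2800
    cross y-line → (5,0), t=1.3741 (wall)
  → r_1 = 1.3741
beam 2: φ=-45°, α=345°
  d=(0.9659,-0.2588)  start (4,2)  tX=0.6626 tY=0.7341  stride 1/|dx|=1.0353 1/|dy|=3.8637
    cross x-line → (5,2), t=0.6626
    cross y-line → (5,1), t=0.7341
    cross x-line → (6,1), t=1.6979
    cross x-line → (7,1), t=2.7331
    cross x-line → (8,1), t=3.7684 (wall)
  → r_2 = 3.7684
beam 3: φ=45°, α=75°
  d=(0.2588,0.9659)  start (4,2)  tX=2.4728 tY=0.8386  stride 1/|dx|=3.8637 1/|dy|=1.0353
    cross y-line → (4,3), t=0.8386
    cross y-line → (4,4), t=1.8738
    cross x-line → (5,4), t=2.4728
    cross y-line → (5,5), t=2.9091
    cross y-line → (5,6), t=3.9444 (wall)
  → r_3 = 3.9444
beam 4: φ=90°, α=120°
  d=(-0.5000,0.8660)  start (4,2)  tX=0.7200 tY=0.9353  stride 1/|dx|=2.0000 1/|dy|=1.1547
    cross x-line → (3,2), t=0.7200 (wall)
  → r_4 = 0.7200

ranges = [1.3741, 3.7684, 3.9444, 0.7200]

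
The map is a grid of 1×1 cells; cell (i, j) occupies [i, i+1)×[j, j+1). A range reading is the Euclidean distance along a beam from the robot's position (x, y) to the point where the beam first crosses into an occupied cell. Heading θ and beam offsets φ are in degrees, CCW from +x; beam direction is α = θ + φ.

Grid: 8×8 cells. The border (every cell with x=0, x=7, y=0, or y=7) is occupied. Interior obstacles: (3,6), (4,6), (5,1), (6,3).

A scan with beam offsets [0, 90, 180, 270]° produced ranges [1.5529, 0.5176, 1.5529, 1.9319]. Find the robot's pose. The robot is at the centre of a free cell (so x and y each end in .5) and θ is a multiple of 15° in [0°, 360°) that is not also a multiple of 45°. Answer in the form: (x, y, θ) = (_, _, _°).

Candidates: 32 free-cell centres × 16 headings = 512 poses. Raycast each; keep the one whose scan matches to 4 dp.
  (1.5, 4.5, 300°): beam 1 = 4.0415 ≠ 1.5529 ✗
  (1.5, 2.5, 300°): beam 1 = 1.7321 ≠ 1.5529 ✗
  (1.5, 6.5, 345°): beam 3 = 0.5176 ≠ 1.5529 ✗
  (3.5, 2.5, 15°): beam 1 = 2.5882 ≠ 1.5529 ✗
  (6.5, 4.5, 15°): beam 1 = 0.5176 ≠ 1.5529 ✗
  …
  (6.5, 5.5, 255°): r_1=1.5529, r_2=0.5176, r_3=1.5529, r_4=1.9319 — all match ✓
No second candidate reproduces the full scan.

(x, y, θ) = (6.5, 5.5, 255°)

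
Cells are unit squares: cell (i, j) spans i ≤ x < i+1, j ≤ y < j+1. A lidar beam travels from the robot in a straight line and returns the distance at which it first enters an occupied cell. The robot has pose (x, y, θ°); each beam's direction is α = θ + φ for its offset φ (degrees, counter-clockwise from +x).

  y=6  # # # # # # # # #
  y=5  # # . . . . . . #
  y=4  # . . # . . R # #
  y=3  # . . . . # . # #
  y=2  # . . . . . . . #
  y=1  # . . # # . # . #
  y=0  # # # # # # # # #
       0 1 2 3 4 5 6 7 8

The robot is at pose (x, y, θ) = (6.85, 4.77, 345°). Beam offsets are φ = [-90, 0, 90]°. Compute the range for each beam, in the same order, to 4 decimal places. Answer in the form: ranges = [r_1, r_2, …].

beam 1: φ=-90°, α=255°
  d=(-0.2588,-0.9659)  start (6,4)  tX=3.2841 tY=0.7972  stride 1/|dx|=3.8637 1/|dy|=1.0353
    cross y-line → (6,3), t=0.7972
    cross y-line → (6,2), t=1.8324
    cross y-line → (6,1), t=2.8677 (wall)
  → r_1 = 2.8677
beam 2: φ=0°, α=345°
  d=(0.9659,-0.2588)  start (6,4)  tX=0.1553 tY=2.9751  stride 1/|dx|=1.0353 1/|dy|=3.8637
    cross x-line → (7,4), t=0.1553 (wall)
  → r_2 = 0.1553
beam 3: φ=90°, α=75°
  d=(0.2588,0.9659)  start (6,4)  tX=0.5796 tY=0.2381  stride 1/|dx|=3.8637 1/|dy|=1.0353
    cross y-line → (6,5), t=0.2381
    cross x-line → (7,5), t=0.5796
    cross y-line → (7,6), t=1.2734 (wall)
  → r_3 = 1.2734

ranges = [2.8677, 0.1553, 1.2734]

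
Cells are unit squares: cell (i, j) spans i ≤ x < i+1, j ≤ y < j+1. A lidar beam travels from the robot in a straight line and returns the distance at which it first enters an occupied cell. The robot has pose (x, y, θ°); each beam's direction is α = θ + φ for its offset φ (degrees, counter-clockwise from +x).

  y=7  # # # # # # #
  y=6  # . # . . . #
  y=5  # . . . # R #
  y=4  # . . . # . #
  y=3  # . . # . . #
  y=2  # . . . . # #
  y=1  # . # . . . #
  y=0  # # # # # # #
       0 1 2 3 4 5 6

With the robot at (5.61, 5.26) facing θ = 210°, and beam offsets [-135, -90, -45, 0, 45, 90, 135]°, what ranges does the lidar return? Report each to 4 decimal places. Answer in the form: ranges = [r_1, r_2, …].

beam 1: φ=-135°, α=75°
  direction (0.2588, 0.9659); cell (5,5); t to first gridline: x 1.5068, y 0.7661 (then +3.8637 / +1.0353)
    (5,6) via y @ 0.7661
    (6,6) via x @ 1.5068  # hit
  → r_1 = 1.5068
beam 2: φ=-90°, α=120°
  direction (-0.5000, 0.8660); cell (5,5); t to first gridline: x 1.2200, y 0.8545 (then +2.0000 / +1.1547)
    (5,6) via y @ 0.8545
    (4,6) via x @ 1.2200
    (4,7) via y @ 2.0092  # hit
  → r_2 = 2.0092
beam 3: φ=-45°, α=165°
  direction (-0.9659, 0.2588); cell (5,5); t to first gridline: x 0.6315, y 2.8591 (then +1.0353 / +3.8637)
    (4,5) via x @ 0.6315  # hit
  → r_3 = 0.6315
beam 4: φ=0°, α=210°
  direction (-0.8660, -0.5000); cell (5,5); t to first gridline: x 0.7044, y 0.5200 (then +1.1547 / +2.0000)
    (5,4) via y @ 0.5200
    (4,4) via x @ 0.7044  # hit
  → r_4 = 0.7044
beam 5: φ=45°, α=255°
  direction (-0.2588, -0.9659); cell (5,5); t to first gridline: x 2.3569, y 0.2692 (then +3.8637 / +1.0353)
    (5,4) via y @ 0.2692
    (5,3) via y @ 1.3044
    (5,2) via y @ 2.3397  # hit
  → r_5 = 2.3397
beam 6: φ=90°, α=300°
  direction (0.5000, -0.8660); cell (5,5); t to first gridline: x 0.7800, y 0.3002 (then +2.0000 / +1.1547)
    (5,4) via y @ 0.3002
    (6,4) via x @ 0.7800  # hit
  → r_6 = 0.7800
beam 7: φ=135°, α=345°
  direction (0.9659, -0.2588); cell (5,5); t to first gridline: x 0.4038, y 1.0046 (then +1.0353 / +3.8637)
    (6,5) via x @ 0.4038  # hit
  → r_7 = 0.4038

ranges = [1.5068, 2.0092, 0.6315, 0.7044, 2.3397, 0.7800, 0.4038]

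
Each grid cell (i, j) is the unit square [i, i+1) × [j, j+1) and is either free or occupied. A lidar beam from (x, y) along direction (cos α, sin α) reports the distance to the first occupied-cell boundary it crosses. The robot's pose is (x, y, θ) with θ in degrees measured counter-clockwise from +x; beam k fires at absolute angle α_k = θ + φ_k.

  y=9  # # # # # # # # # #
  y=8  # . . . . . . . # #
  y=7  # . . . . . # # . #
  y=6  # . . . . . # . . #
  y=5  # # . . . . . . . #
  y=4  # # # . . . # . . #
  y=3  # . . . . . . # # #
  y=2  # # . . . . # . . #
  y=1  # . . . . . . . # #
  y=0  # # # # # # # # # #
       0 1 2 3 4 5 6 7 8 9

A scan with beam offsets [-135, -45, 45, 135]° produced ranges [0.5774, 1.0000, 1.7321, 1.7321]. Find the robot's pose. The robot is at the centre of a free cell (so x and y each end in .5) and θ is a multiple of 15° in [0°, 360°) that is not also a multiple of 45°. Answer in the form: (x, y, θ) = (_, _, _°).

(x, y, θ) = (8.5, 5.5, 105°)

The pose lattice has 51·16 = 816 candidates. Test each by forward raycasting.
  (3.5, 6.5, 60°): beam 1 = 5.6940 ≠ 0.5774 ✗
  (2.5, 2.5, 255°): beam 1 = 1.7321 ≠ 0.5774 ✗
  (5.5, 6.5, 240°): beam 1 = 2.5882 ≠ 0.5774 ✗
  …
  (8.5, 5.5, 105°): r_1=0.5774, r_2=1.0000, r_3=1.7321, r_4=1.7321 — all match ✓
Unique over the lattice → pose = (8.5, 5.5, 105°).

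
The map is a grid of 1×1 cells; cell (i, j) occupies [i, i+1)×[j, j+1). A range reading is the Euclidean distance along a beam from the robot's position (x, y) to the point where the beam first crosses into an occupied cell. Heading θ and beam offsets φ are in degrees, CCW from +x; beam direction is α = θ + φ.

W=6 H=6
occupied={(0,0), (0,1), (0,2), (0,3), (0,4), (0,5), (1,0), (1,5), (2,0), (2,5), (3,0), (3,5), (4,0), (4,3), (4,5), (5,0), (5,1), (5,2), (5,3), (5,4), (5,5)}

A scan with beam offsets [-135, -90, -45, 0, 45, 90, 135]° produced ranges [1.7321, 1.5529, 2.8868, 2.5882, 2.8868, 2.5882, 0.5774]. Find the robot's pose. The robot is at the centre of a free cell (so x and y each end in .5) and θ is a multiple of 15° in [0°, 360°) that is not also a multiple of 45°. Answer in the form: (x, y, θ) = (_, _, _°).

(x, y, θ) = (3.5, 3.5, 195°)

Candidates: 15 free-cell centres × 16 headings = 240 poses. Raycast each; keep the one whose scan matches to 4 dp.
  (1.5, 4.5, 255°): beam 1 = 0.5774 ≠ 1.7321 ✗
  (2.5, 1.5, 60°): beam 1 = 0.5176 ≠ 1.7321 ✗
  (2.5, 3.5, 30°): beam 1 = 2.5882 ≠ 1.7321 ✗
  (4.5, 1.5, 165°): beam 1 = 0.5774 ≠ 1.7321 ✗
  (3.5, 4.5, 30°): beam 1 = 3.6235 ≠ 1.7321 ✗
  …
  (3.5, 3.5, 195°): r_1=1.7321, r_2=1.5529, r_3=2.8868, r_4=2.5882, r_5=2.8868, r_6=2.5882, r_7=0.5774 — all match ✓
Only this pose fits every beam.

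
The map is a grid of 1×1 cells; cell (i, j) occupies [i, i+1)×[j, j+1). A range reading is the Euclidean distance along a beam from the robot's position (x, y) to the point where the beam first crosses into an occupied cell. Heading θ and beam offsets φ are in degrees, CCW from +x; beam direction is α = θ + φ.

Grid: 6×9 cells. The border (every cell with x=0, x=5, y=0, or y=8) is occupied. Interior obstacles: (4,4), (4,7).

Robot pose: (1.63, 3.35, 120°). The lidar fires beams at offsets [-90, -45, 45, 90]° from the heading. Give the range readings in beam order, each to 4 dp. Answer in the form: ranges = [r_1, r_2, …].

beam 1: φ=-90°, α=30°
  d=(0.8660,0.5000)  start (1,3)  tX=0.4272 tY=1.3000  stride 1/|dx|=1.1547 1/|dy|=2.0000
    cross x-line → (2,3), t=0.4272
    cross y-line → (2,4), t=1.3000
    cross x-line → (3,4), t=1.5819
    cross x-line → (4,4), t=2.7366 (wall)
  → r_1 = 2.7366
beam 2: φ=-45°, α=75°
  d=(0.2588,0.9659)  start (1,3)  tX=1.4296 tY=0.6729  stride 1/|dx|=3.8637 1/|dy|=1.0353
    cross y-line → (1,4), t=0.6729
    cross x-line → (2,4), t=1.4296
    cross y-line → (2,5), t=1.7082
    cross y-line → (2,6), t=2.7435
    cross y-line → (2,7), t=3.7788
    cross y-line → (2,8), t=4.8140 (wall)
  → r_2 = 4.8140
beam 3: φ=45°, α=165°
  d=(-0.9659,0.2588)  start (1,3)  tX=0.6522 tY=2.5114  stride 1/|dx|=1.0353 1/|dy|=3.8637
    cross x-line → (0,3), t=0.6522 (wall)
  → r_3 = 0.6522
beam 4: φ=90°, α=210°
  d=(-0.8660,-0.5000)  start (1,3)  tX=0.7275 tY=0.7000  stride 1/|dx|=1.1547 1/|dy|=2.0000
    cross y-line → (1,2), t=0.7000
    cross x-line → (0,2), t=0.7275 (wall)
  → r_4 = 0.7275

ranges = [2.7366, 4.8140, 0.6522, 0.7275]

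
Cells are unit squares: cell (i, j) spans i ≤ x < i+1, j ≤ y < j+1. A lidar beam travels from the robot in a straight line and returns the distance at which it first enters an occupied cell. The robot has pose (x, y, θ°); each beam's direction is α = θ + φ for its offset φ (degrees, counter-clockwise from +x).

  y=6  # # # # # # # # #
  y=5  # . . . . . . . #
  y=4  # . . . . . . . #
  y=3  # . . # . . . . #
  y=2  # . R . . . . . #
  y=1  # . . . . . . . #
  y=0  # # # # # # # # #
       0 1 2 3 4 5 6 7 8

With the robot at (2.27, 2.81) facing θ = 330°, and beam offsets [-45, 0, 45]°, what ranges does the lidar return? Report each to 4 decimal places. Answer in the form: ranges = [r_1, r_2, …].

ranges = [1.8738, 3.6200, 0.7558]

beam 1: φ=-45°, α=285°
  cosα=0.2588 sinα=-0.9659 | (2,2) | tMaxX 2.8205 tMaxY 0.8386 | tΔX 3.8637 tΔY 1.0353
    t=0.8386 [y] (2,1)
    t=1.8738 [y] (2,0) — stop
  → r_1 = 1.8738
beam 2: φ=0°, α=330°
  cosα=0.8660 sinα=-0.5000 | (2,2) | tMaxX 0.8429 tMaxY 1.6200 | tΔX 1.1547 tΔY 2.0000
    t=0.8429 [x] (3,2)
    t=1.6200 [y] (3,1)
    t=1.9976 [x] (4,1)
    t=3.1523 [x] (5,1)
    t=3.6200 [y] (5,0) — stop
  → r_2 = 3.6200
beam 3: φ=45°, α=15°
  cosα=0.9659 sinα=0.2588 | (2,2) | tMaxX 0.7558 tMaxY 0.7341 | tΔX 1.0353 tΔY 3.8637
    t=0.7341 [y] (2,3)
    t=0.7558 [x] (3,3) — stop
  → r_3 = 0.7558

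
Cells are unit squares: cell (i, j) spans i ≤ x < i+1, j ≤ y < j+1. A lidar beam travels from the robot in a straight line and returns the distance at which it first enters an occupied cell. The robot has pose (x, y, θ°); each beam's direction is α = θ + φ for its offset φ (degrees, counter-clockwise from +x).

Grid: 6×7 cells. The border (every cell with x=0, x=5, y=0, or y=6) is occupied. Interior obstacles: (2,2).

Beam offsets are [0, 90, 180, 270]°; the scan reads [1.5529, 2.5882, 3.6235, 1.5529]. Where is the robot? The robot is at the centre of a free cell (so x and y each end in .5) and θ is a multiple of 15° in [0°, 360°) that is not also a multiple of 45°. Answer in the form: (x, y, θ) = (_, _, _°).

(x, y, θ) = (3.5, 4.5, 105°)

Enumerate (i+0.5, j+0.5, θ) over the 19 free cells and 16 admissible headings. For each, cast all 4 beams and compare to the given ranges.
  (4.5, 1.5, 120°): beam 1 = 5.1962 ≠ 1.5529 ✗
  (2.5, 3.5, 60°): beam 1 = 2.8868 ≠ 1.5529 ✗
  (1.5, 1.5, 15°): beam 1 = 3.6235 ≠ 1.5529 ✗
  …
  (3.5, 4.5, 105°): r_1=1.5529, r_2=2.5882, r_3=3.6235, r_4=1.5529 — all match ✓
Unique over the lattice → pose = (3.5, 4.5, 105°).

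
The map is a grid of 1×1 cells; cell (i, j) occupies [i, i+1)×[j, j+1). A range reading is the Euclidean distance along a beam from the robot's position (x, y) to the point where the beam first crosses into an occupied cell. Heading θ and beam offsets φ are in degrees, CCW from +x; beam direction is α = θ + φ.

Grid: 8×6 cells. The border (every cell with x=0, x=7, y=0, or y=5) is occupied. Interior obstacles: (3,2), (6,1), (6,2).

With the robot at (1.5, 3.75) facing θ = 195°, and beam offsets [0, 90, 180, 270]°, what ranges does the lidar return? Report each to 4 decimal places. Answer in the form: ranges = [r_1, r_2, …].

ranges = [0.5176, 2.8470, 4.8296, 1.2941]

beam 1: φ=0°, α=195°
  dir = (cos 195°, sin 195°) = (-0.9659, -0.2588); from cell (1,3)
  next x-line at t=0.5176, next y-line at t=2.8978; Δt_x=1.0353, Δt_y=3.8637
    x: enter (0,3) at t=0.5176 ← occupied
  → r_1 = 0.5176
beam 2: φ=90°, α=285°
  dir = (cos 285°, sin 285°) = (0.2588, -0.9659); from cell (1,3)
  next x-line at t=1.9319, next y-line at t=0.7765; Δt_x=3.8637, Δt_y=1.0353
    y: enter (1,2) at t=0.7765
    y: enter (1,1) at t=1.8117
    x: enter (2,1) at t=1.9319
    y: enter (2,0) at t=2.8470 ← occupied
  → r_2 = 2.8470
beam 3: φ=180°, α=15°
  dir = (cos 15°, sin 15°) = (0.9659, 0.2588); from cell (1,3)
  next x-line at t=0.5176, next y-line at t=0.9659; Δt_x=1.0353, Δt_y=3.8637
    x: enter (2,3) at t=0.5176
    y: enter (2,4) at t=0.9659
    x: enter (3,4) at t=1.5529
    x: enter (4,4) at t=2.5882
    x: enter (5,4) at t=3.6235
    x: enter (6,4) at t=4.6587
    y: enter (6,5) at t=4.8296 ← occupied
  → r_3 = 4.8296
beam 4: φ=270°, α=105°
  dir = (cos 105°, sin 105°) = (-0.2588, 0.9659); from cell (1,3)
  next x-line at t=1.9319, next y-line at t=0.2588; Δt_x=3.8637, Δt_y=1.0353
    y: enter (1,4) at t=0.2588
    y: enter (1,5) at t=1.2941 ← occupied
  → r_4 = 1.2941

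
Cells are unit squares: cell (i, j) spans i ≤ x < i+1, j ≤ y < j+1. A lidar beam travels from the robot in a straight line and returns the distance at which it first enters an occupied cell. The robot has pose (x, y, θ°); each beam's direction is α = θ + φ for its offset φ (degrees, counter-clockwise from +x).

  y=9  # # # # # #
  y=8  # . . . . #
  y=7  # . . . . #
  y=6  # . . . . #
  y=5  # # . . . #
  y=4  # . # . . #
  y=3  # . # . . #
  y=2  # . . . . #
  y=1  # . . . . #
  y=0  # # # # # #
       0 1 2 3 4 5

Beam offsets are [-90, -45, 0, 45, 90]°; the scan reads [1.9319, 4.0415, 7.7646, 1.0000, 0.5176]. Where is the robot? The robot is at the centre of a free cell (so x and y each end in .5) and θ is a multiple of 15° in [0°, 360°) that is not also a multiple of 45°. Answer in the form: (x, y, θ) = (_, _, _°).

Enumerate (i+0.5, j+0.5, θ) over the 29 free cells and 16 admissible headings. For each, cast all 5 beams and compare to the given ranges.
  (3.5, 7.5, 30°): beam 1 = 3.0000 ≠ 1.9319 ✗
  (2.5, 7.5, 255°): beam 1 = 1.5529 ≠ 1.9319 ✗
  (4.5, 8.5, 240°): beam 1 = 1.0000 ≠ 1.9319 ✗
  (2.5, 5.5, 30°): beam 1 = 0.5774 ≠ 1.9319 ✗
  …
  (4.5, 8.5, 255°): r_1=1.9319, r_2=4.0415, r_3=7.7646, r_4=1.0000, r_5=0.5176 — all match ✓
No second candidate reproduces the full scan.

(x, y, θ) = (4.5, 8.5, 255°)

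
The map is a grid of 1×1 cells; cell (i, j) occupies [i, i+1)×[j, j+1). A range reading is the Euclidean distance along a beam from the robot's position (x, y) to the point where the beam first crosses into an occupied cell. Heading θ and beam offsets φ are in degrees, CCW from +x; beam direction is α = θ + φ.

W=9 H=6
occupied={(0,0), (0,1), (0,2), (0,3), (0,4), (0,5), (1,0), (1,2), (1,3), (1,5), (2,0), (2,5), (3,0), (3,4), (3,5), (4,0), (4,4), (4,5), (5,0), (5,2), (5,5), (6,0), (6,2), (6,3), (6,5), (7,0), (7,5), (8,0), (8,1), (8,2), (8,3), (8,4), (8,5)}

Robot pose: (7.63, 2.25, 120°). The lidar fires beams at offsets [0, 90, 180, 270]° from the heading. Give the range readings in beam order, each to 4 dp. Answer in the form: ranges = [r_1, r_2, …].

beam 1: φ=0°, α=120°
  cosα=-0.5000 sinα=0.8660 | (7,2) | tMaxX 1.2600 tMaxY 0.8660 | tΔX 2.0000 tΔY 1.1547
    t=0.8660 [y] (7,3)
    t=1.2600 [x] (6,3) — stop
  → r_1 = 1.2600
beam 2: φ=90°, α=210°
  cosα=-0.8660 sinα=-0.5000 | (7,2) | tMaxX 0.7275 tMaxY 0.5000 | tΔX 1.1547 tΔY 2.0000
    t=0.5000 [y] (7,1)
    t=0.7275 [x] (6,1)
    t=1.8822 [x] (5,1)
    t=2.5000 [y] (5,0) — stop
  → r_2 = 2.5000
beam 3: φ=180°, α=300°
  cosα=0.5000 sinα=-0.8660 | (7,2) | tMaxX 0.7400 tMaxY 0.2887 | tΔX 2.0000 tΔY 1.1547
    t=0.2887 [y] (7,1)
    t=0.7400 [x] (8,1) — stop
  → r_3 = 0.7400
beam 4: φ=270°, α=30°
  cosα=0.8660 sinα=0.5000 | (7,2) | tMaxX 0.4272 tMaxY 1.5000 | tΔX 1.1547 tΔY 2.0000
    t=0.4272 [x] (8,2) — stop
  → r_4 = 0.4272

ranges = [1.2600, 2.5000, 0.7400, 0.4272]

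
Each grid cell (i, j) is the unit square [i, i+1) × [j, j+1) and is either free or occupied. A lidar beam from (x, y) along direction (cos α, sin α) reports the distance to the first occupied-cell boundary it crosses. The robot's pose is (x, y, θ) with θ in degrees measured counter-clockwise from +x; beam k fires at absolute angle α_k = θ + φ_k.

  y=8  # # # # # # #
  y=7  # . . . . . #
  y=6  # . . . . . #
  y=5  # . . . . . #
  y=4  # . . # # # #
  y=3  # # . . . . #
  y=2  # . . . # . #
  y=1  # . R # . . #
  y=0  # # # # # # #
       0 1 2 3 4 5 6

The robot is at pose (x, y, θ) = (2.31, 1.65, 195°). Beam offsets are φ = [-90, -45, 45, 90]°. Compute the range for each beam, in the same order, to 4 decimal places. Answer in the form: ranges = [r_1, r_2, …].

ranges = [1.3976, 1.5127, 0.7506, 0.6729]

beam 1: φ=-90°, α=105°
  dir = (cos 105°, sin 105°) = (-0.2588, 0.9659); from cell (2,1)
  next x-line at t=1.1977, next y-line at t=0.3623; Δt_x=3.8637, Δt_y=1.0353
    y: enter (2,2) at t=0.3623
    x: enter (1,2) at t=1.1977
    y: enter (1,3) at t=1.3976 ← occupied
  → r_1 = 1.3976
beam 2: φ=-45°, α=150°
  dir = (cos 150°, sin 150°) = (-0.8660, 0.5000); from cell (2,1)
  next x-line at t=0.3580, next y-line at t=0.7000; Δt_x=1.1547, Δt_y=2.0000
    x: enter (1,1) at t=0.3580
    y: enter (1,2) at t=0.7000
    x: enter (0,2) at t=1.5127 ← occupied
  → r_2 = 1.5127
beam 3: φ=45°, α=240°
  dir = (cos 240°, sin 240°) = (-0.5000, -0.8660); from cell (2,1)
  next x-line at t=0.6200, next y-line at t=0.7506; Δt_x=2.0000, Δt_y=1.1547
    x: enter (1,1) at t=0.6200
    y: enter (1,0) at t=0.7506 ← occupied
  → r_3 = 0.7506
beam 4: φ=90°, α=285°
  dir = (cos 285°, sin 285°) = (0.2588, -0.9659); from cell (2,1)
  next x-line at t=2.6660, next y-line at t=0.6729; Δt_x=3.8637, Δt_y=1.0353
    y: enter (2,0) at t=0.6729 ← occupied
  → r_4 = 0.6729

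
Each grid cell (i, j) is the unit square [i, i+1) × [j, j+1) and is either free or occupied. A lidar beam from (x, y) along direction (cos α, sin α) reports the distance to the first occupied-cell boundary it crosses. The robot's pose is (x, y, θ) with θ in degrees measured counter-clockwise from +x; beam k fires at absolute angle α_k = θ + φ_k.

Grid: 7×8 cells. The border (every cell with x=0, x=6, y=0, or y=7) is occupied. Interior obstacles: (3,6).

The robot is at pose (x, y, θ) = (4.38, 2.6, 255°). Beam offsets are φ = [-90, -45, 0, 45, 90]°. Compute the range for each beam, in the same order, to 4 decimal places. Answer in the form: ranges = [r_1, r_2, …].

beam 1: φ=-90°, α=165°
  direction (-0.9659, 0.2588); cell (4,2); t to first gridline: x 0.3934, y 1.5455 (then +1.0353 / +3.8637)
    (3,2) via x @ 0.3934
    (2,2) via x @ 1.4287
    (2,3) via y @ 1.5455
    (1,3) via x @ 2.4640
    (0,3) via x @ 3.4992  # hit
  → r_1 = 3.4992
beam 2: φ=-45°, α=210°
  direction (-0.8660, -0.5000); cell (4,2); t to first gridline: x 0.4388, y 1.2000 (then +1.1547 / +2.0000)
    (3,2) via x @ 0.4388
    (3,1) via y @ 1.2000
    (2,1) via x @ 1.5935
    (1,1) via x @ 2.7482
    (1,0) via y @ 3.2000  # hit
  → r_2 = 3.2000
beam 3: φ=0°, α=255°
  direction (-0.2588, -0.9659); cell (4,2); t to first gridline: x 1.4682, y 0.6212 (then +3.8637 / +1.0353)
    (4,1) via y @ 0.6212
    (3,1) via x @ 1.4682
    (3,0) via y @ 1.6564  # hit
  → r_3 = 1.6564
beam 4: φ=45°, α=300°
  direction (0.5000, -0.8660); cell (4,2); t to first gridline: x 1.2400, y 0.6928 (then +2.0000 / +1.1547)
    (4,1) via y @ 0.6928
    (5,1) via x @ 1.2400
    (5,0) via y @ 1.8475  # hit
  → r_4 = 1.8475
beam 5: φ=90°, α=345°
  direction (0.9659, -0.2588); cell (4,2); t to first gridline: x 0.6419, y 2.3182 (then +1.0353 / +3.8637)
    (5,2) via x @ 0.6419
    (6,2) via x @ 1.6771  # hit
  → r_5 = 1.6771

ranges = [3.4992, 3.2000, 1.6564, 1.8475, 1.6771]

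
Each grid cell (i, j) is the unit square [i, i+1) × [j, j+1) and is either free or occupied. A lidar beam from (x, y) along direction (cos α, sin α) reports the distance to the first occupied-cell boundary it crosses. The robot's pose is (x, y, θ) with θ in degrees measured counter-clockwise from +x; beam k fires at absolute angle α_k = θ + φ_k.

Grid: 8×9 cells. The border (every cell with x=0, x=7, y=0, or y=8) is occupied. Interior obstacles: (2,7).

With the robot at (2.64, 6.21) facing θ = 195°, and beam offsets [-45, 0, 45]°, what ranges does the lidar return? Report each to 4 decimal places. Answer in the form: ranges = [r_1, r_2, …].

ranges = [1.8937, 1.6979, 3.2800]

beam 1: φ=-45°, α=150°
  direction (-0.8660, 0.5000); cell (2,6); t to first gridline: x 0.7390, y 1.5800 (then +1.1547 / +2.0000)
    (1,6) via x @ 0.7390
    (1,7) via y @ 1.5800
    (0,7) via x @ 1.8937  # hit
  → r_1 = 1.8937
beam 2: φ=0°, α=195°
  direction (-0.9659, -0.2588); cell (2,6); t to first gridline: x 0.6626, y 0.8114 (then +1.0353 / +3.8637)
    (1,6) via x @ 0.6626
    (1,5) via y @ 0.8114
    (0,5) via x @ 1.6979  # hit
  → r_2 = 1.6979
beam 3: φ=45°, α=240°
  direction (-0.5000, -0.8660); cell (2,6); t to first gridline: x 1.2800, y 0.2425 (then +2.0000 / +1.1547)
    (2,5) via y @ 0.2425
    (1,5) via x @ 1.2800
    (1,4) via y @ 1.3972
    (1,3) via y @ 2.5519
    (0,3) via x @ 3.2800  # hit
  → r_3 = 3.2800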